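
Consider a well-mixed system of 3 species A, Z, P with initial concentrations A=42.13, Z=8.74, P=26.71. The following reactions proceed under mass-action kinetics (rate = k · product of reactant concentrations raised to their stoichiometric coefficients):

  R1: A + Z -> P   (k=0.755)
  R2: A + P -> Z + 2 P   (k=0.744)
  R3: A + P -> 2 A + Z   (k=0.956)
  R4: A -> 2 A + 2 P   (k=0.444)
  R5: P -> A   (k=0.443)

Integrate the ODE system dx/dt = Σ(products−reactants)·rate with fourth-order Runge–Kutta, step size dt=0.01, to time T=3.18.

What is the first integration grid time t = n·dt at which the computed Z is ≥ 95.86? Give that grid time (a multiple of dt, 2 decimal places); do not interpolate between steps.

Threshold first reached at t = 0.49

RK4 with dt=0.01: 318 steps to T=3.18. Trajectory (selected grid times):
t=0.00: A=42.13 Z=8.74 P=26.71
t=0.35: A=0.59 Z=92.04 P=70.99
t=0.48: A=0.56 Z=95.75 P=71.12
t=0.49: A=0.56 Z=96.02 P=71.13
t=0.71: A=0.52 Z=101.52 P=71.33
t=1.06: A=0.48 Z=108.83 P=71.60
t=1.41: A=0.45 Z=114.90 P=71.84
t=1.77: A=0.43 Z=120.18 P=72.08
t=2.12: A=0.41 Z=124.60 P=72.29
t=2.47: A=0.40 Z=128.48 P=72.49
t=2.83: A=0.38 Z=131.99 P=72.69
t=3.18: A=0.38 Z=135.04 P=72.87
Z(0.48)=95.750 < 95.86 but Z(0.49)=96.021 ≥ 95.86, so the first grid time is t=0.49.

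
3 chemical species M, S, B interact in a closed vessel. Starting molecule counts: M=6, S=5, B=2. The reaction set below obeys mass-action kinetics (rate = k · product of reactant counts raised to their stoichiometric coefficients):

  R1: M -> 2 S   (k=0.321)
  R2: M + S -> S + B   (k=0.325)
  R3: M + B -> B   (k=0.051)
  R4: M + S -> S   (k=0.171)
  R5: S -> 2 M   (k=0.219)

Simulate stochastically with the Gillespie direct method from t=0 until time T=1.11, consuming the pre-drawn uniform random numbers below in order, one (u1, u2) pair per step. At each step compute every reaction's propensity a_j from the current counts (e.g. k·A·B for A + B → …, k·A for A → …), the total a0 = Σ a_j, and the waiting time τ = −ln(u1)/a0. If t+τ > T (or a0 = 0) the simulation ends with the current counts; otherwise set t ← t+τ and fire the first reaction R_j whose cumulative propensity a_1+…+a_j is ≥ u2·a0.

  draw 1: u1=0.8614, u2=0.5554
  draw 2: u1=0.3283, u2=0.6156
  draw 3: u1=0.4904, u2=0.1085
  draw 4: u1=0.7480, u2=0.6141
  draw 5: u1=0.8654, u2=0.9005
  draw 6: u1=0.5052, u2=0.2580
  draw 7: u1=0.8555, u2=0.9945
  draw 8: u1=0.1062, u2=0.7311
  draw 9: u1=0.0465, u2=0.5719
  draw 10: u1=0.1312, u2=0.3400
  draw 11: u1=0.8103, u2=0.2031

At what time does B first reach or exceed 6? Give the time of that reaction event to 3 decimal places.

Threshold first reached at t = 0.812

t=0.000: M=6 S=5 B=2
Draw 1: a1=1.926, a2=9.750, a3=0.612, a4=5.130, a5=1.095, a0=18.513; τ=−ln(0.8614)/18.513=0.008 → t=0.008; u2·a0=0.5554·18.513=10.282; a1=1.926 < 10.282 ≤ a1+a2=11.676 → R2 fires; M=5 S=5 B=3
Draw 2: a1=1.605, a2=8.125, a3=0.765, a4=4.275, a5=1.095, a0=15.865; τ=−ln(0.3283)/15.865=0.070 → t=0.078; u2·a0=0.6156·15.865=9.766; a1+a2=9.730 < 9.766 ≤ a1+…+a3=10.495 → R3 fires; M=4 S=5 B=3
Draw 3: a1=1.284, a2=6.500, a3=0.612, a4=3.420, a5=1.095, a0=12.911; τ=−ln(0.4904)/12.911=0.055 → t=0.133; u2·a0=0.1085·12.911=1.401; a1=1.284 < 1.401 ≤ a1+a2=7.784 → R2 fires; M=3 S=5 B=4
Draw 4: a1=0.963, a2=4.875, a3=0.612, a4=2.565, a5=1.095, a0=10.110; τ=−ln(0.7480)/10.110=0.029 → t=0.162; u2·a0=0.6141·10.110=6.209; a1+a2=5.838 < 6.209 ≤ a1+…+a3=6.450 → R3 fires; M=2 S=5 B=4
Draw 5: a1=0.642, a2=3.250, a3=0.408, a4=1.710, a5=1.095, a0=7.105; τ=−ln(0.8654)/7.105=0.020 → t=0.183; u2·a0=0.9005·7.105=6.398; a1+…+a4=6.010 < 6.398 ≤ a1+…+a5=7.105 → R5 fires; M=4 S=4 B=4
Draw 6: a1=1.284, a2=5.200, a3=0.816, a4=2.736, a5=0.876, a0=10.912; τ=−ln(0.5052)/10.912=0.063 → t=0.245; u2·a0=0.2580·10.912=2.815; a1=1.284 < 2.815 ≤ a1+a2=6.484 → R2 fires; M=3 S=4 B=5
Draw 7: a1=0.963, a2=3.900, a3=0.765, a4=2.052, a5=0.876, a0=8.556; τ=−ln(0.8555)/8.556=0.018 → t=0.263; u2·a0=0.9945·8.556=8.509; a1+…+a4=7.680 < 8.509 ≤ a1+…+a5=8.556 → R5 fires; M=5 S=3 B=5
Draw 8: a1=1.605, a2=4.875, a3=1.275, a4=2.565, a5=0.657, a0=10.977; τ=−ln(0.1062)/10.977=0.204 → t=0.468; u2·a0=0.7311·10.977=8.025; a1+…+a3=7.755 < 8.025 ≤ a1+…+a4=10.320 → R4 fires; M=4 S=3 B=5
Draw 9: a1=1.284, a2=3.900, a3=1.020, a4=2.052, a5=0.657, a0=8.913; τ=−ln(0.0465)/8.913=0.344 → t=0.812; u2·a0=0.5719·8.913=5.097; a1=1.284 < 5.097 ≤ a1+a2=5.184 → R2 fires; M=3 S=3 B=6
Draw 10: a1=0.963, a2=2.925, a3=0.918, a4=1.539, a5=0.657, a0=7.002; τ=−ln(0.1312)/7.002=0.290 → t=1.102; u2·a0=0.3400·7.002=2.381; a1=0.963 < 2.381 ≤ a1+a2=3.888 → R2 fires; M=2 S=3 B=7
Draw 11: a1=0.642, a2=1.950, a3=0.714, a4=1.026, a5=0.657, a0=4.989; τ=−ln(0.8103)/4.989=0.042 → t=1.144 > T=1.11: stop.
B first becomes ≥ 6 when it reaches 6 at the event at t=0.812.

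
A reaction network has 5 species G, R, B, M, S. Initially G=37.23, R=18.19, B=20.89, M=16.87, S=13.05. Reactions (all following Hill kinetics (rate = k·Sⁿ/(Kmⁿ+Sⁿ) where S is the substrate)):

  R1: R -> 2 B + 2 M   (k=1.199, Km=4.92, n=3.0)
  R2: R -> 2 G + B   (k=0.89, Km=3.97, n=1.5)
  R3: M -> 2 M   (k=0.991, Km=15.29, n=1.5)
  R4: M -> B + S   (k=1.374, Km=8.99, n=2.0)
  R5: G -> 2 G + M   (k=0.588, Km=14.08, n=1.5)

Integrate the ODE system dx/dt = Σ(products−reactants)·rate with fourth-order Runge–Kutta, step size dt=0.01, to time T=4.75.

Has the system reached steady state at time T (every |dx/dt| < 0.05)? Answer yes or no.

RK4 with dt=0.01: 475 steps to T=4.75. Trajectory (selected grid times):
t=0.00: G=37.23 R=18.19 B=20.89 M=16.87 S=13.05
t=0.53: G=38.34 R=17.14 B=23.14 M=18.08 S=13.63
t=1.06: G=39.44 R=16.10 B=25.39 M=19.29 S=14.22
t=1.58: G=40.51 R=15.09 B=27.60 M=20.46 S=14.81
t=2.11: G=41.60 R=14.06 B=29.85 M=21.65 S=15.43
t=2.64: G=42.67 R=13.05 B=32.10 M=22.84 S=16.05
t=3.17: G=43.73 R=12.05 B=34.33 M=24.01 S=16.69
t=3.69: G=44.76 R=11.08 B=36.51 M=25.14 S=17.32
t=4.22: G=45.80 R=10.12 B=38.69 M=26.27 S=17.97
t=4.75: G=46.81 R=9.19 B=40.84 M=27.37 S=18.62
Rates at T: R1=1.0394, R2=0.6931, R3=0.6991, R4=1.2402, R5=0.5047
dx/dt at T (Σ net stoichiometry × rate): G=+1.8910, R=-1.7326, B=+4.0122, M=+2.0425, S=+1.2402
Largest |dx/dt| is |+4.0122| (B) ≥ 0.05 → not steady.

Steady state at T: no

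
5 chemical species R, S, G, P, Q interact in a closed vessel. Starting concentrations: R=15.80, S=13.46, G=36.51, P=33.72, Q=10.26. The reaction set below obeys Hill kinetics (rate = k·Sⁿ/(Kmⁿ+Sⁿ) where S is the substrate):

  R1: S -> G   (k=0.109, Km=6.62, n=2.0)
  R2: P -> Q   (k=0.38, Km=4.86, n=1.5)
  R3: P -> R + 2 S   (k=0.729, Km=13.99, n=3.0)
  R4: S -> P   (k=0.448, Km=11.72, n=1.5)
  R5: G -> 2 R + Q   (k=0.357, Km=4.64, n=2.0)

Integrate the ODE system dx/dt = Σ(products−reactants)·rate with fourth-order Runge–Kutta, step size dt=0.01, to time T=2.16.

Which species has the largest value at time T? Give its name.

RK4 with dt=0.01: 216 steps to T=2.16. Trajectory (selected grid times):
t=0.00: R=15.80 S=13.46 G=36.51 P=33.72 Q=10.26
t=0.24: R=16.13 S=13.71 G=36.45 P=33.53 Q=10.43
t=0.48: R=16.46 S=13.95 G=36.38 P=33.34 Q=10.60
t=0.72: R=16.79 S=14.19 G=36.32 P=33.15 Q=10.77
t=0.96: R=17.13 S=14.44 G=36.26 P=32.97 Q=10.94
t=1.20: R=17.46 S=14.68 G=36.20 P=32.78 Q=11.11
t=1.44: R=17.79 S=14.92 G=36.13 P=32.59 Q=11.28
t=1.68: R=18.12 S=15.15 G=36.07 P=32.41 Q=11.45
t=1.92: R=18.45 S=15.39 G=36.01 P=32.23 Q=11.62
t=2.16: R=18.78 S=15.63 G=35.95 P=32.04 Q=11.80
At T=2.16: R=18.78 S=15.63 G=35.95 P=32.04 Q=11.80; the largest is G.

Dominant species at T: G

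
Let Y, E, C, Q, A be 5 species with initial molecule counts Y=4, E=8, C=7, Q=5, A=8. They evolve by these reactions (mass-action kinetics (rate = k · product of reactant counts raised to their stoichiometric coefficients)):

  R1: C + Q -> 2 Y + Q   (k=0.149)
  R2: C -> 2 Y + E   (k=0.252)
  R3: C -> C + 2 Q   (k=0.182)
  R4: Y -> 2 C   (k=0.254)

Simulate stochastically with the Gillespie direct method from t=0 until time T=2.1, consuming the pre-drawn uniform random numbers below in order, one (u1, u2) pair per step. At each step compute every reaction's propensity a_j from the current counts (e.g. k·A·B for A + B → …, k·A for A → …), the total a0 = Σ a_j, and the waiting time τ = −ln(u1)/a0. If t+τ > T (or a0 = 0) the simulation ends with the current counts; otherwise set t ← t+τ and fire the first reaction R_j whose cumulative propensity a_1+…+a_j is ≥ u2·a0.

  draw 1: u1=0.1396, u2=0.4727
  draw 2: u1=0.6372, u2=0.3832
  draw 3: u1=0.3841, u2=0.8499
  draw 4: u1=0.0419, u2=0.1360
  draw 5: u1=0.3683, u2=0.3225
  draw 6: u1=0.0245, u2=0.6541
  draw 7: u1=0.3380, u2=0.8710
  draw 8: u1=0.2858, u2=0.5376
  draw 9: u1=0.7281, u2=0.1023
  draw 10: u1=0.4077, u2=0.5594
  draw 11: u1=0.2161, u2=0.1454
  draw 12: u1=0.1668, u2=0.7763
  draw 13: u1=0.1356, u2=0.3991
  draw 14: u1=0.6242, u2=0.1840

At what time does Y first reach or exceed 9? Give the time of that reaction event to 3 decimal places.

Threshold first reached at t = 0.702

t=0.000: Y=4 E=8 C=7 Q=5 A=8
Draw 1: a1=5.215, a2=1.764, a3=1.274, a4=1.016, a0=9.269; τ=−ln(0.1396)/9.269=0.212 → t=0.212; u2·a0=0.4727·9.269=4.381 ≤ a1=5.215 → R1 fires; Y=6 E=8 C=6 Q=5 A=8
Draw 2: a1=4.470, a2=1.512, a3=1.092, a4=1.524, a0=8.598; τ=−ln(0.6372)/8.598=0.052 → t=0.265; u2·a0=0.3832·8.598=3.295 ≤ a1=4.470 → R1 fires; Y=8 E=8 C=5 Q=5 A=8
Draw 3: a1=3.725, a2=1.260, a3=0.910, a4=2.032, a0=7.927; τ=−ln(0.3841)/7.927=0.121 → t=0.386; u2·a0=0.8499·7.927=6.737; a1+…+a3=5.895 < 6.737 ≤ a1+…+a4=7.927 → R4 fires; Y=7 E=8 C=7 Q=5 A=8
Draw 4: a1=5.215, a2=1.764, a3=1.274, a4=1.778, a0=10.031; τ=−ln(0.0419)/10.031=0.316 → t=0.702; u2·a0=0.1360·10.031=1.364 ≤ a1=5.215 → R1 fires; Y=9 E=8 C=6 Q=5 A=8
Draw 5: a1=4.470, a2=1.512, a3=1.092, a4=2.286, a0=9.360; τ=−ln(0.3683)/9.360=0.107 → t=0.809; u2·a0=0.3225·9.360=3.019 ≤ a1=4.470 → R1 fires; Y=11 E=8 C=5 Q=5 A=8
Draw 6: a1=3.725, a2=1.260, a3=0.910, a4=2.794, a0=8.689; τ=−ln(0.0245)/8.689=0.427 → t=1.235; u2·a0=0.6541·8.689=5.683; a1+a2=4.985 < 5.683 ≤ a1+…+a3=5.895 → R3 fires; Y=11 E=8 C=5 Q=7 A=8
Draw 7: a1=5.215, a2=1.260, a3=0.910, a4=2.794, a0=10.179; τ=−ln(0.3380)/10.179=0.107 → t=1.342; u2·a0=0.8710·10.179=8.866; a1+…+a3=7.385 < 8.866 ≤ a1+…+a4=10.179 → R4 fires; Y=10 E=8 C=7 Q=7 A=8
Draw 8: a1=7.301, a2=1.764, a3=1.274, a4=2.540, a0=12.879; τ=−ln(0.2858)/12.879=0.097 → t=1.439; u2·a0=0.5376·12.879=6.924 ≤ a1=7.301 → R1 fires; Y=12 E=8 C=6 Q=7 A=8
Draw 9: a1=6.258, a2=1.512, a3=1.092, a4=3.048, a0=11.910; τ=−ln(0.7281)/11.910=0.027 → t=1.466; u2·a0=0.1023·11.910=1.218 ≤ a1=6.258 → R1 fires; Y=14 E=8 C=5 Q=7 A=8
Draw 10: a1=5.215, a2=1.260, a3=0.910, a4=3.556, a0=10.941; τ=−ln(0.4077)/10.941=0.082 → t=1.548; u2·a0=0.5594·10.941=6.120; a1=5.215 < 6.120 ≤ a1+a2=6.475 → R2 fires; Y=16 E=9 C=4 Q=7 A=8
Draw 11: a1=4.172, a2=1.008, a3=0.728, a4=4.064, a0=9.972; τ=−ln(0.2161)/9.972=0.154 → t=1.701; u2·a0=0.1454·9.972=1.450 ≤ a1=4.172 → R1 fires; Y=18 E=9 C=3 Q=7 A=8
Draw 12: a1=3.129, a2=0.756, a3=0.546, a4=4.572, a0=9.003; τ=−ln(0.1668)/9.003=0.199 → t=1.900; u2·a0=0.7763·9.003=6.989; a1+…+a3=4.431 < 6.989 ≤ a1+…+a4=9.003 → R4 fires; Y=17 E=9 C=5 Q=7 A=8
Draw 13: a1=5.215, a2=1.260, a3=0.910, a4=4.318, a0=11.703; τ=−ln(0.1356)/11.703=0.171 → t=2.071; u2·a0=0.3991·11.703=4.671 ≤ a1=5.215 → R1 fires; Y=19 E=9 C=4 Q=7 A=8
Draw 14: a1=4.172, a2=1.008, a3=0.728, a4=4.826, a0=10.734; τ=−ln(0.6242)/10.734=0.044 → t=2.115 > T=2.1: stop.
Y first becomes ≥ 9 when it reaches 9 at the event at t=0.702.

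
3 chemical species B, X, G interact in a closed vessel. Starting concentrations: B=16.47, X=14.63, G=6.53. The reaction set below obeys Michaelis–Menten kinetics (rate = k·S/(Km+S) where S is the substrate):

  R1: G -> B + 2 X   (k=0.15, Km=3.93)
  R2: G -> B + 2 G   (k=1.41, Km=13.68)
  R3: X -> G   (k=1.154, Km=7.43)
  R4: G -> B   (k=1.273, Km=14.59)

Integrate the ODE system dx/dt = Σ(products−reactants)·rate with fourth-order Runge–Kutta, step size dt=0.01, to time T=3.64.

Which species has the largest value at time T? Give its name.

Dominant species at T: B

RK4 with dt=0.01: 364 steps to T=3.64. Trajectory (selected grid times):
t=0.00: B=16.47 X=14.63 G=6.53
t=0.40: B=16.85 X=14.40 G=6.82
t=0.81: B=17.26 X=14.17 G=7.12
t=1.21: B=17.66 X=13.94 G=7.41
t=1.62: B=18.08 X=13.72 G=7.71
t=2.02: B=18.51 X=13.50 G=7.99
t=2.43: B=18.95 X=13.28 G=8.28
t=2.83: B=19.39 X=13.06 G=8.57
t=3.24: B=19.86 X=12.85 G=8.85
t=3.64: B=20.32 X=12.64 G=9.13
At T=3.64: B=20.32 X=12.64 G=9.13; the largest is B.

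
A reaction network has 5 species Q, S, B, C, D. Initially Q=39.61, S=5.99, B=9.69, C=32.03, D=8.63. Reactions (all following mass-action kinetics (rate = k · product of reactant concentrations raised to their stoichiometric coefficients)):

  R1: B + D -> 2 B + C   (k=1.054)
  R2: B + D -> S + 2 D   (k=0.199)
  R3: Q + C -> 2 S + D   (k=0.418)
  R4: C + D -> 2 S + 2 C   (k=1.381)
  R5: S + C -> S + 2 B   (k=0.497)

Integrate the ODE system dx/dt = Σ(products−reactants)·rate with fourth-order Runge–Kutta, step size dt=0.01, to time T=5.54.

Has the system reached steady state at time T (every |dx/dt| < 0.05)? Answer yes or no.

RK4 with dt=0.01: 554 steps to T=5.54. Trajectory (selected grid times):
t=0.00: Q=39.61 S=5.99 B=9.69 C=32.03 D=8.63
t=0.62: Q=18.51 S=79.21 B=114.60 C=0.00 D=0.00
t=1.23: Q=18.51 S=79.21 B=114.60 C=0.00 D=0.00
t=1.85: Q=18.51 S=79.21 B=114.60 C=0.00 D=0.00
t=2.46: Q=18.51 S=79.21 B=114.60 C=0.00 D=0.00
t=3.08: Q=18.51 S=79.21 B=114.60 C=0.00 D=0.00
t=3.69: Q=18.51 S=79.21 B=114.60 C=0.00 D=0.00
t=4.31: Q=18.51 S=79.21 B=114.60 C=0.00 D=0.00
t=4.92: Q=18.51 S=79.21 B=114.60 C=0.00 D=0.00
t=5.54: Q=18.51 S=79.21 B=114.60 C=0.00 D=0.00
Rates at T: R1=0.0000, R2=0.0000, R3=0.0000, R4=0.0000, R5=0.0000
dx/dt at T (Σ net stoichiometry × rate): Q=-0.0000, S=+0.0000, B=+0.0000, C=-0.0000, D=-0.0000
Largest |dx/dt| is |+0.0000| (B) < 0.05 → steady.

Steady state at T: yes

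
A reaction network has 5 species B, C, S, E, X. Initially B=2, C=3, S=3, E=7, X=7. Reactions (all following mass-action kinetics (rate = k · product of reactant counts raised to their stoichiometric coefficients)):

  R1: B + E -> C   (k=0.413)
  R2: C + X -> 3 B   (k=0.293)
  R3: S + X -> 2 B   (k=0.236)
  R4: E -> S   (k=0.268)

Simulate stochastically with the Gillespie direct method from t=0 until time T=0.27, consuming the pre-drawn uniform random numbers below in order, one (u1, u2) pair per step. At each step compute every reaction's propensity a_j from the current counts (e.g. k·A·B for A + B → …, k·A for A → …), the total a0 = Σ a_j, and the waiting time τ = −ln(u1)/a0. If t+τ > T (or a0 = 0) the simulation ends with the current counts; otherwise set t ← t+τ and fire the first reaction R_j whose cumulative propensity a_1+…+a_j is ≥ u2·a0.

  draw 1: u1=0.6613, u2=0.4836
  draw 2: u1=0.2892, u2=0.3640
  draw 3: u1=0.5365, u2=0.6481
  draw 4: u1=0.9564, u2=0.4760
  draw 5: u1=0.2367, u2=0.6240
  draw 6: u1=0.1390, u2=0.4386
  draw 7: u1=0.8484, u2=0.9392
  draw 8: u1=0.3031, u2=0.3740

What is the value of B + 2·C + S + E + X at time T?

Check how each reaction changes W = B + 2·C + S + E + X (weight of products minus weight of reactants):
R1: B + E -> C: (2·1) − (1·1 + 1·1) = 2 − 2 = 0
R2: C + X -> 3 B: (1·3) − (2·1 + 1·1) = 3 − 3 = 0
R3: S + X -> 2 B: (1·2) − (1·1 + 1·1) = 2 − 2 = 0
R4: E -> S: (1·1) − (1·1) = 1 − 1 = 0
Every reaction leaves W unchanged, so W is conserved and no simulation is needed: W(T) = W(0) = 2 + 2·3 + 3 + 7 + 7 = 25

Value at T = 25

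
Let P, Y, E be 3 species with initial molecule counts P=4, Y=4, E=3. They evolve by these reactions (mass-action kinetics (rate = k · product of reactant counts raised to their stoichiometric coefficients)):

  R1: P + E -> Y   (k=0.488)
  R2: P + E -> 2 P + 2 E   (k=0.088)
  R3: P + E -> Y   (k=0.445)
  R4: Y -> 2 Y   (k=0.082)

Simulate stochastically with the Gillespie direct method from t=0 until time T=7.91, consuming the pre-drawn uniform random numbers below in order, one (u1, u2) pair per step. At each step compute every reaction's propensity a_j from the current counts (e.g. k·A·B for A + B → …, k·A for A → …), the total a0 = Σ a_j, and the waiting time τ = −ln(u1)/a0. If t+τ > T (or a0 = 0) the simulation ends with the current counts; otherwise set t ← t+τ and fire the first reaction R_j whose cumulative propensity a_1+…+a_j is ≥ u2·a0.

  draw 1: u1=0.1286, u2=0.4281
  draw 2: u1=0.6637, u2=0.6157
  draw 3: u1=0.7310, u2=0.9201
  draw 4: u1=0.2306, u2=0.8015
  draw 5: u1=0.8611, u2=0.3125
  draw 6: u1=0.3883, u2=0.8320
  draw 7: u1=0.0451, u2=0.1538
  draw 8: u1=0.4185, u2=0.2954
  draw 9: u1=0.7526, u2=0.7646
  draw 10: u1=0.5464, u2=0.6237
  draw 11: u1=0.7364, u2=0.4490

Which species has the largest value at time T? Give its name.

Dominant species at T: Y

t=0.000: P=4 Y=4 E=3
Draw 1: a1=5.856, a2=1.056, a3=5.340, a4=0.328, a0=12.580; τ=−ln(0.1286)/12.580=0.163 → t=0.163; u2·a0=0.4281·12.580=5.385 ≤ a1=5.856 → R1 fires; P=3 Y=5 E=2
Draw 2: a1=2.928, a2=0.528, a3=2.670, a4=0.410, a0=6.536; τ=−ln(0.6637)/6.536=0.063 → t=0.226; u2·a0=0.6157·6.536=4.024; a1+a2=3.456 < 4.024 ≤ a1+…+a3=6.126 → R3 fires; P=2 Y=6 E=1
Draw 3: a1=0.976, a2=0.176, a3=0.890, a4=0.492, a0=2.534; τ=−ln(0.7310)/2.534=0.124 → t=0.349; u2·a0=0.9201·2.534=2.332; a1+…+a3=2.042 < 2.332 ≤ a1+…+a4=2.534 → R4 fires; P=2 Y=7 E=1
Draw 4: a1=0.976, a2=0.176, a3=0.890, a4=0.574, a0=2.616; τ=−ln(0.2306)/2.616=0.561 → t=0.910; u2·a0=0.8015·2.616=2.097; a1+…+a3=2.042 < 2.097 ≤ a1+…+a4=2.616 → R4 fires; P=2 Y=8 E=1
Draw 5: a1=0.976, a2=0.176, a3=0.890, a4=0.656, a0=2.698; τ=−ln(0.8611)/2.698=0.055 → t=0.966; u2·a0=0.3125·2.698=0.843 ≤ a1=0.976 → R1 fires; P=1 Y=9 E=0
Draw 6: a1=0.000, a2=0.000, a3=0.000, a4=0.738, a0=0.738; τ=−ln(0.3883)/0.738=1.282 → t=2.247; u2·a0=0.8320·0.738=0.614; a1+…+a3=0.000 < 0.614 ≤ a1+…+a4=0.738 → R4 fires; P=1 Y=10 E=0
Draw 7: a1=0.000, a2=0.000, a3=0.000, a4=0.820, a0=0.820; τ=−ln(0.0451)/0.820=3.779 → t=6.027; u2·a0=0.1538·0.820=0.126; a1+…+a3=0.000 < 0.126 ≤ a1+…+a4=0.820 → R4 fires; P=1 Y=11 E=0
Draw 8: a1=0.000, a2=0.000, a3=0.000, a4=0.902, a0=0.902; τ=−ln(0.4185)/0.902=0.966 → t=6.992; u2·a0=0.2954·0.902=0.266; a1+…+a3=0.000 < 0.266 ≤ a1+…+a4=0.902 → R4 fires; P=1 Y=12 E=0
Draw 9: a1=0.000, a2=0.000, a3=0.000, a4=0.984, a0=0.984; τ=−ln(0.7526)/0.984=0.289 → t=7.281; u2·a0=0.7646·0.984=0.752; a1+…+a3=0.000 < 0.752 ≤ a1+…+a4=0.984 → R4 fires; P=1 Y=13 E=0
Draw 10: a1=0.000, a2=0.000, a3=0.000, a4=1.066, a0=1.066; τ=−ln(0.5464)/1.066=0.567 → t=7.848; u2·a0=0.6237·1.066=0.665; a1+…+a3=0.000 < 0.665 ≤ a1+…+a4=1.066 → R4 fires; P=1 Y=14 E=0
Draw 11: a1=0.000, a2=0.000, a3=0.000, a4=1.148, a0=1.148; τ=−ln(0.7364)/1.148=0.267 → t=8.115 > T=7.91: stop.
At T=7.91: P=1 Y=14 E=0; the largest is Y.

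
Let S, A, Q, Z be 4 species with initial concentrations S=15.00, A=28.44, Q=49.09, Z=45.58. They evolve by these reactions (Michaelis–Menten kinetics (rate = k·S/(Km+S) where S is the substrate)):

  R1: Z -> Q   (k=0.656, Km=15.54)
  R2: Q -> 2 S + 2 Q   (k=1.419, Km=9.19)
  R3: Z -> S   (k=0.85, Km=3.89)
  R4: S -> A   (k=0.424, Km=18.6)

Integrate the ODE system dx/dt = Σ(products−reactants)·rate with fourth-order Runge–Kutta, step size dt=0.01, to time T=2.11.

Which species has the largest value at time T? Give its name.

RK4 with dt=0.01: 211 steps to T=2.11. Trajectory (selected grid times):
t=0.00: S=15.00 A=28.44 Q=49.09 Z=45.58
t=0.23: S=15.69 A=28.48 Q=49.48 Z=45.29
t=0.47: S=16.40 A=28.53 Q=49.88 Z=44.98
t=0.70: S=17.09 A=28.58 Q=50.27 Z=44.69
t=0.94: S=17.80 A=28.63 Q=50.67 Z=44.39
t=1.17: S=18.49 A=28.67 Q=51.06 Z=44.09
t=1.41: S=19.20 A=28.73 Q=51.47 Z=43.79
t=1.64: S=19.88 A=28.78 Q=51.86 Z=43.50
t=1.88: S=20.60 A=28.83 Q=52.26 Z=43.20
t=2.11: S=21.28 A=28.88 Q=52.65 Z=42.91
At T=2.11: S=21.28 A=28.88 Q=52.65 Z=42.91; the largest is Q.

Dominant species at T: Q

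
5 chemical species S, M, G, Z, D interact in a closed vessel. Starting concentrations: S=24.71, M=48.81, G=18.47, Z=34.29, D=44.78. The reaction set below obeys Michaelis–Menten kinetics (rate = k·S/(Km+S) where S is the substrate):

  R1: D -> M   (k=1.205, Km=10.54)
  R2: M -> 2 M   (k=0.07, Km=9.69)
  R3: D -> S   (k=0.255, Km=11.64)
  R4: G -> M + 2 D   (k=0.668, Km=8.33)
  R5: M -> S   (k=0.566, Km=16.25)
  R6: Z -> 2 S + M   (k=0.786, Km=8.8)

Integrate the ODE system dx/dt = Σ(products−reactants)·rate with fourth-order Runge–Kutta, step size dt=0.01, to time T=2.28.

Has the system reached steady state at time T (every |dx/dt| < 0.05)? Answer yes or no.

Steady state at T: no

RK4 with dt=0.01: 228 steps to T=2.28. Trajectory (selected grid times):
t=0.00: S=24.71 M=48.81 G=18.47 Z=34.29 D=44.78
t=0.25: S=25.18 M=49.23 G=18.36 Z=34.13 D=44.72
t=0.51: S=25.67 M=49.67 G=18.24 Z=33.97 D=44.65
t=0.76: S=26.14 M=50.10 G=18.12 Z=33.82 D=44.58
t=1.01: S=26.61 M=50.52 G=18.01 Z=33.66 D=44.52
t=1.27: S=27.09 M=50.95 G=17.89 Z=33.50 D=44.45
t=1.52: S=27.56 M=51.37 G=17.77 Z=33.34 D=44.38
t=1.77: S=28.03 M=51.79 G=17.66 Z=33.19 D=44.32
t=2.03: S=28.52 M=52.23 G=17.54 Z=33.03 D=44.25
t=2.28: S=28.99 M=52.65 G=17.43 Z=32.87 D=44.18
Rates at T: R1=0.9729, R2=0.0591, R3=0.2018, R4=0.4520, R5=0.4325, R6=0.6200
dx/dt at T (Σ net stoichiometry × rate): S=+1.8744, M=+1.6715, G=-0.4520, Z=-0.6200, D=-0.2707
Largest |dx/dt| is |+1.8744| (S) ≥ 0.05 → not steady.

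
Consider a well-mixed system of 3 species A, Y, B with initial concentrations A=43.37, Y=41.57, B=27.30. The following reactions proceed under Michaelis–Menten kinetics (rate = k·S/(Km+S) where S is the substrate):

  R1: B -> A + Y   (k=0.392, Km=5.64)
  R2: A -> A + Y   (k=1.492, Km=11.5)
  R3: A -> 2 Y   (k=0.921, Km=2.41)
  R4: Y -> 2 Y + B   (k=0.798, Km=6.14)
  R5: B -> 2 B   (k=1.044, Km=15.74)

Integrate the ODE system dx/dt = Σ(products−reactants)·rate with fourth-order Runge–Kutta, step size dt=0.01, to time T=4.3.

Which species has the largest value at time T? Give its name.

Dominant species at T: Y

RK4 with dt=0.01: 430 steps to T=4.3. Trajectory (selected grid times):
t=0.00: A=43.37 Y=41.57 B=27.30
t=0.48: A=43.11 Y=43.46 B=27.80
t=0.96: A=42.85 Y=45.36 B=28.30
t=1.43: A=42.59 Y=47.22 B=28.79
t=1.91: A=42.33 Y=49.11 B=29.30
t=2.39: A=42.07 Y=51.01 B=29.81
t=2.87: A=41.81 Y=52.91 B=30.32
t=3.34: A=41.56 Y=54.77 B=30.83
t=3.82: A=41.30 Y=56.67 B=31.35
t=4.30: A=41.04 Y=58.57 B=31.87
At T=4.3: A=41.04 Y=58.57 B=31.87; the largest is Y.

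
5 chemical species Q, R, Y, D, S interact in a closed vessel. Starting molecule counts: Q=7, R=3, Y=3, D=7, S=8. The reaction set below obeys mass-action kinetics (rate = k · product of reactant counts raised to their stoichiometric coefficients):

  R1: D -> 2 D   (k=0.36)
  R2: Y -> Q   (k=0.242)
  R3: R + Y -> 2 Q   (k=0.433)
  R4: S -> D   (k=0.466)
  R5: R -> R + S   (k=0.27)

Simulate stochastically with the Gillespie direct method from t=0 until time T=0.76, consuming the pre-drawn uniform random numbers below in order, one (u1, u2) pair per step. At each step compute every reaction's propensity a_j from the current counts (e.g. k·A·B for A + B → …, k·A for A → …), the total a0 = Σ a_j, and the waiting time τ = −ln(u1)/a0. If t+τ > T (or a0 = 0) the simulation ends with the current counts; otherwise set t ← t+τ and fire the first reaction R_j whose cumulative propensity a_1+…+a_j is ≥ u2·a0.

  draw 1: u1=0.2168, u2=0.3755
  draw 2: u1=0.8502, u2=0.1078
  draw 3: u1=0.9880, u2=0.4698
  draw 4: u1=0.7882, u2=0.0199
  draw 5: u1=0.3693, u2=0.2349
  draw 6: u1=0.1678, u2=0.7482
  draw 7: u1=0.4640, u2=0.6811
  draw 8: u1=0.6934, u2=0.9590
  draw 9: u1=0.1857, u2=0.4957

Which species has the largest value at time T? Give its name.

Dominant species at T: D

t=0.000: Q=7 R=3 Y=3 D=7 S=8
Draw 1: a1=2.520, a2=0.726, a3=3.897, a4=3.728, a5=0.810, a0=11.681; τ=−ln(0.2168)/11.681=0.131 → t=0.131; u2·a0=0.3755·11.681=4.386; a1+a2=3.246 < 4.386 ≤ a1+…+a3=7.143 → R3 fires; Q=9 R=2 Y=2 D=7 S=8
Draw 2: a1=2.520, a2=0.484, a3=1.732, a4=3.728, a5=0.540, a0=9.004; τ=−ln(0.8502)/9.004=0.018 → t=0.149; u2·a0=0.1078·9.004=0.971 ≤ a1=2.520 → R1 fires; Q=9 R=2 Y=2 D=8 S=8
Draw 3: a1=2.880, a2=0.484, a3=1.732, a4=3.728, a5=0.540, a0=9.364; τ=−ln(0.9880)/9.364=0.001 → t=0.150; u2·a0=0.4698·9.364=4.399; a1+a2=3.364 < 4.399 ≤ a1+…+a3=5.096 → R3 fires; Q=11 R=1 Y=1 D=8 S=8
Draw 4: a1=2.880, a2=0.242, a3=0.433, a4=3.728, a5=0.270, a0=7.553; τ=−ln(0.7882)/7.553=0.032 → t=0.182; u2·a0=0.0199·7.553=0.150 ≤ a1=2.880 → R1 fires; Q=11 R=1 Y=1 D=9 S=8
Draw 5: a1=3.240, a2=0.242, a3=0.433, a4=3.728, a5=0.270, a0=7.913; τ=−ln(0.3693)/7.913=0.126 → t=0.308; u2·a0=0.2349·7.913=1.859 ≤ a1=3.240 → R1 fires; Q=11 R=1 Y=1 D=10 S=8
Draw 6: a1=3.600, a2=0.242, a3=0.433, a4=3.728, a5=0.270, a0=8.273; τ=−ln(0.1678)/8.273=0.216 → t=0.523; u2·a0=0.7482·8.273=6.190; a1+…+a3=4.275 < 6.190 ≤ a1+…+a4=8.003 → R4 fires; Q=11 R=1 Y=1 D=11 S=7
Draw 7: a1=3.960, a2=0.242, a3=0.433, a4=3.262, a5=0.270, a0=8.167; τ=−ln(0.4640)/8.167=0.094 → t=0.617; u2·a0=0.6811·8.167=5.563; a1+…+a3=4.635 < 5.563 ≤ a1+…+a4=7.897 → R4 fires; Q=11 R=1 Y=1 D=12 S=6
Draw 8: a1=4.320, a2=0.242, a3=0.433, a4=2.796, a5=0.270, a0=8.061; τ=−ln(0.6934)/8.061=0.045 → t=0.663; u2·a0=0.9590·8.061=7.730; a1+…+a3=4.995 < 7.730 ≤ a1+…+a4=7.791 → R4 fires; Q=11 R=1 Y=1 D=13 S=5
Draw 9: a1=4.680, a2=0.242, a3=0.433, a4=2.330, a5=0.270, a0=7.955; τ=−ln(0.1857)/7.955=0.212 → t=0.874 > T=0.76: stop.
At T=0.76: Q=11 R=1 Y=1 D=13 S=5; the largest is D.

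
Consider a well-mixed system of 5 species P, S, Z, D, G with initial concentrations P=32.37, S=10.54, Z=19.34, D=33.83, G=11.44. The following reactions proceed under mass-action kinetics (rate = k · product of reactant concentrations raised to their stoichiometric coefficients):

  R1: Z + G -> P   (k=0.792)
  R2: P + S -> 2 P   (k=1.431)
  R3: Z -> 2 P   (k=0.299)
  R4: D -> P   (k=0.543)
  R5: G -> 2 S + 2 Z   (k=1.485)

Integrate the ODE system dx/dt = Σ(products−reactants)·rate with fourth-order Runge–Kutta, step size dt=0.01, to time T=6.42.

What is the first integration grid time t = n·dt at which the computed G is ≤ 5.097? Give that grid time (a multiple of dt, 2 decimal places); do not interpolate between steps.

RK4 with dt=0.01: 642 steps to T=6.42. Trajectory (selected grid times):
t=0.00: P=32.37 S=10.54 Z=19.34 D=33.83 G=11.44
t=0.05: P=50.13 S=0.75 Z=14.90 D=32.92 G=5.47
t=0.06: P=51.42 S=0.47 Z=14.41 D=32.75 G=4.80
t=0.71: P=71.23 S=0.00 Z=9.40 D=23.01 G=0.01
t=1.43: P=82.33 S=0.00 Z=7.58 D=15.56 G=0.00
t=2.14: P=90.20 S=0.00 Z=6.13 D=10.58 G=0.00
t=2.85: P=95.93 S=0.00 Z=4.96 D=7.20 G=0.00
t=3.57: P=100.18 S=0.00 Z=4.00 D=4.87 G=0.00
t=4.28: P=103.27 S=0.00 Z=3.23 D=3.31 G=0.00
t=4.99: P=105.57 S=0.00 Z=2.61 D=2.25 G=0.00
t=5.71: P=107.31 S=0.00 Z=2.11 D=1.52 G=0.00
t=6.42: P=108.60 S=0.00 Z=1.70 D=1.04 G=0.00
G(0.05)=5.473 > 5.097 but G(0.06)=4.801 ≤ 5.097, so the first grid time is t=0.06.

Threshold first reached at t = 0.06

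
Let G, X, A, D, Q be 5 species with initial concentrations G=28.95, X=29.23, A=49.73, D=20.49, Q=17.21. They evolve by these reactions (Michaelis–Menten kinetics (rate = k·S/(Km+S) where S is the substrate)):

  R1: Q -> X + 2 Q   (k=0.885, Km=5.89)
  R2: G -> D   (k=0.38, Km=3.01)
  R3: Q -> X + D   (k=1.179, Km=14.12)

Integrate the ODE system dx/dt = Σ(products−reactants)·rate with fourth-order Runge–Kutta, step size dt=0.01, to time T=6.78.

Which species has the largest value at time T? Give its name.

RK4 with dt=0.01: 678 steps to T=6.78. Trajectory (selected grid times):
t=0.00: G=28.95 X=29.23 A=49.73 D=20.49 Q=17.21
t=0.75: G=28.69 X=30.21 A=49.73 D=21.23 Q=17.22
t=1.51: G=28.43 X=31.20 A=49.73 D=21.99 Q=17.23
t=2.26: G=28.17 X=32.18 A=49.73 D=22.73 Q=17.24
t=3.01: G=27.92 X=33.17 A=49.73 D=23.47 Q=17.24
t=3.77: G=27.66 X=34.16 A=49.73 D=24.23 Q=17.25
t=4.52: G=27.40 X=35.14 A=49.73 D=24.97 Q=17.26
t=5.27: G=27.14 X=36.12 A=49.73 D=25.71 Q=17.27
t=6.03: G=26.88 X=37.12 A=49.73 D=26.47 Q=17.28
t=6.78: G=26.63 X=38.10 A=49.73 D=27.21 Q=17.29
At T=6.78: G=26.63 X=38.10 A=49.73 D=27.21 Q=17.29; the largest is A.

Dominant species at T: A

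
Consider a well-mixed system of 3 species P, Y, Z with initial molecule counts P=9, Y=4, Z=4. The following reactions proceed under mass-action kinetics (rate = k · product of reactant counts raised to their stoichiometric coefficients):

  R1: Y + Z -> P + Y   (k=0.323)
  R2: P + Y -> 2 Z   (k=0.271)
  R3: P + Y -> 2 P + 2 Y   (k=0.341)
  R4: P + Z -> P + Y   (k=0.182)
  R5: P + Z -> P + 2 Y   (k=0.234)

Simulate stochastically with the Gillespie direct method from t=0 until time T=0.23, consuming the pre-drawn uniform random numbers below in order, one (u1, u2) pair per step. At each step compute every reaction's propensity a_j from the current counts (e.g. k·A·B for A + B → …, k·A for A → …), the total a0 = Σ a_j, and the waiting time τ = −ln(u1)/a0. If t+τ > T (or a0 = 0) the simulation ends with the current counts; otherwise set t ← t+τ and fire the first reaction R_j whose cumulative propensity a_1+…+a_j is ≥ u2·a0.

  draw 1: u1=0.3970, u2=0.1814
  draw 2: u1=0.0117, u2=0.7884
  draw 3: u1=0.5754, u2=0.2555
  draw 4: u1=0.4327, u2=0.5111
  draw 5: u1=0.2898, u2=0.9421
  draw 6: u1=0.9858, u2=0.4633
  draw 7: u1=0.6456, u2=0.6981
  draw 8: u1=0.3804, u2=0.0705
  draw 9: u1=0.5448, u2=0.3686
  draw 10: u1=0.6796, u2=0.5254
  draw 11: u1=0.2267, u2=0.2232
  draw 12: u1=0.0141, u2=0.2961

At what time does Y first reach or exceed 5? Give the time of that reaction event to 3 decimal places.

Threshold first reached at t = 0.132

t=0.000: P=9 Y=4 Z=4
Draw 1: a1=5.168, a2=9.756, a3=12.276, a4=6.552, a5=8.424, a0=42.176; τ=−ln(0.3970)/42.176=0.022 → t=0.022; u2·a0=0.1814·42.176=7.651; a1=5.168 < 7.651 ≤ a1+a2=14.924 → R2 fires; P=8 Y=3 Z=6
Draw 2: a1=5.814, a2=6.504, a3=8.184, a4=8.736, a5=11.232, a0=40.470; τ=−ln(0.0117)/40.470=0.110 → t=0.132; u2·a0=0.7884·40.470=31.907; a1+…+a4=29.238 < 31.907 ≤ a1+…+a5=40.470 → R5 fires; P=8 Y=5 Z=5
Draw 3: a1=8.075, a2=10.840, a3=13.640, a4=7.280, a5=9.360, a0=49.195; τ=−ln(0.5754)/49.195=0.011 → t=0.143; u2·a0=0.2555·49.195=12.569; a1=8.075 < 12.569 ≤ a1+a2=18.915 → R2 fires; P=7 Y=4 Z=7
Draw 4: a1=9.044, a2=7.588, a3=9.548, a4=8.918, a5=11.466, a0=46.564; τ=−ln(0.4327)/46.564=0.018 → t=0.161; u2·a0=0.5111·46.564=23.799; a1+a2=16.632 < 23.799 ≤ a1+…+a3=26.180 → R3 fires; P=8 Y=5 Z=7
Draw 5: a1=11.305, a2=10.840, a3=13.640, a4=10.192, a5=13.104, a0=59.081; τ=−ln(0.2898)/59.081=0.021 → t=0.182; u2·a0=0.9421·59.081=55.660; a1+…+a4=45.977 < 55.660 ≤ a1+…+a5=59.081 → R5 fires; P=8 Y=7 Z=6
Draw 6: a1=13.566, a2=15.176, a3=19.096, a4=8.736, a5=11.232, a0=67.806; τ=−ln(0.9858)/67.806=0.000 → t=0.182; u2·a0=0.4633·67.806=31.415; a1+a2=28.742 < 31.415 ≤ a1+…+a3=47.838 → R3 fires; P=9 Y=8 Z=6
Draw 7: a1=15.504, a2=19.512, a3=24.552, a4=9.828, a5=12.636, a0=82.032; τ=−ln(0.6456)/82.032=0.005 → t=0.188; u2·a0=0.6981·82.032=57.267; a1+a2=35.016 < 57.267 ≤ a1+…+a3=59.568 → R3 fires; P=10 Y=9 Z=6
Draw 8: a1=17.442, a2=24.390, a3=30.690, a4=10.920, a5=14.040, a0=97.482; τ=−ln(0.3804)/97.482=0.010 → t=0.197; u2·a0=0.0705·97.482=6.872 ≤ a1=17.442 → R1 fires; P=11 Y=9 Z=5
Draw 9: a1=14.535, a2=26.829, a3=33.759, a4=10.010, a5=12.870, a0=98.003; τ=−ln(0.5448)/98.003=0.006 → t=0.204; u2·a0=0.3686·98.003=36.124; a1=14.535 < 36.124 ≤ a1+a2=41.364 → R2 fires; P=10 Y=8 Z=7
Draw 10: a1=18.088, a2=21.680, a3=27.280, a4=12.740, a5=16.380, a0=96.168; τ=−ln(0.6796)/96.168=0.004 → t=0.208; u2·a0=0.5254·96.168=50.527; a1+a2=39.768 < 50.527 ≤ a1+…+a3=67.048 → R3 fires; P=11 Y=9 Z=7
Draw 11: a1=20.349, a2=26.829, a3=33.759, a4=14.014, a5=18.018, a0=112.969; τ=−ln(0.2267)/112.969=0.013 → t=0.221; u2·a0=0.2232·112.969=25.215; a1=20.349 < 25.215 ≤ a1+a2=47.178 → R2 fires; P=10 Y=8 Z=9
Draw 12: a1=23.256, a2=21.680, a3=27.280, a4=16.380, a5=21.060, a0=109.656; τ=−ln(0.0141)/109.656=0.039 → t=0.260 > T=0.23: stop.
Y first becomes ≥ 5 when it reaches 5 at the event at t=0.132.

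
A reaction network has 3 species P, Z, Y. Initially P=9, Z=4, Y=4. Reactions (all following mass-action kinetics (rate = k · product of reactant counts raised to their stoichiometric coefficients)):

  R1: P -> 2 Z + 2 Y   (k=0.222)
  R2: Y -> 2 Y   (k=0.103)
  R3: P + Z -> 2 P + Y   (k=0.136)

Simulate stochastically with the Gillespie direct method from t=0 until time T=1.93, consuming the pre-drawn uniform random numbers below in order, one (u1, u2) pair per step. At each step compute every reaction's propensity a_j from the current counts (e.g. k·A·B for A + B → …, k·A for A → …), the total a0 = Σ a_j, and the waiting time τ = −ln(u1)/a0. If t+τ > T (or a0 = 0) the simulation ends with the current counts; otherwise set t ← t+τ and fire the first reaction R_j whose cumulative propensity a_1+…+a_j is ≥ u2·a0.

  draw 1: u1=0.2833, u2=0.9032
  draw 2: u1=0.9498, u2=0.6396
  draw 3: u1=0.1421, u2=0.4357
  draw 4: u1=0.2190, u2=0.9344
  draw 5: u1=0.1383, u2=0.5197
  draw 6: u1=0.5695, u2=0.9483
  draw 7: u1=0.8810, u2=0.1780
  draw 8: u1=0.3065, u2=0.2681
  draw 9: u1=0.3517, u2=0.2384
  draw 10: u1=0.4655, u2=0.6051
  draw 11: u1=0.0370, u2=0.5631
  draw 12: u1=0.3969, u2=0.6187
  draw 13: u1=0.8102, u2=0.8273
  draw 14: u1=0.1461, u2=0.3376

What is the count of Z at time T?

t=0.000: P=9 Z=4 Y=4
Draw 1: a1=1.998, a2=0.412, a3=4.896, a0=7.306; τ=−ln(0.2833)/7.306=0.173 → t=0.173; u2·a0=0.9032·7.306=6.599; a1+a2=2.410 < 6.599 ≤ a1+…+a3=7.306 → R3 fires; P=10 Z=3 Y=5
Draw 2: a1=2.220, a2=0.515, a3=4.080, a0=6.815; τ=−ln(0.9498)/6.815=0.008 → t=0.180; u2·a0=0.6396·6.815=4.359; a1+a2=2.735 < 4.359 ≤ a1+…+a3=6.815 → R3 fires; P=11 Z=2 Y=6
Draw 3: a1=2.442, a2=0.618, a3=2.992, a0=6.052; τ=−ln(0.1421)/6.052=0.322 → t=0.503; u2·a0=0.4357·6.052=2.637; a1=2.442 < 2.637 ≤ a1+a2=3.060 → R2 fires; P=11 Z=2 Y=7
Draw 4: a1=2.442, a2=0.721, a3=2.992, a0=6.155; τ=−ln(0.2190)/6.155=0.247 → t=0.749; u2·a0=0.9344·6.155=5.751; a1+a2=3.163 < 5.751 ≤ a1+…+a3=6.155 → R3 fires; P=12 Z=1 Y=8
Draw 5: a1=2.664, a2=0.824, a3=1.632, a0=5.120; τ=−ln(0.1383)/5.120=0.386 → t=1.136; u2·a0=0.5197·5.120=2.661 ≤ a1=2.664 → R1 fires; P=11 Z=3 Y=10
Draw 6: a1=2.442, a2=1.030, a3=4.488, a0=7.960; τ=−ln(0.5695)/7.960=0.071 → t=1.206; u2·a0=0.9483·7.960=7.548; a1+a2=3.472 < 7.548 ≤ a1+…+a3=7.960 → R3 fires; P=12 Z=2 Y=11
Draw 7: a1=2.664, a2=1.133, a3=3.264, a0=7.061; τ=−ln(0.8810)/7.061=0.018 → t=1.224; u2·a0=0.1780·7.061=1.257 ≤ a1=2.664 → R1 fires; P=11 Z=4 Y=13
Draw 8: a1=2.442, a2=1.339, a3=5.984, a0=9.765; τ=−ln(0.3065)/9.765=0.121 → t=1.346; u2·a0=0.2681·9.765=2.618; a1=2.442 < 2.618 ≤ a1+a2=3.781 → R2 fires; P=11 Z=4 Y=14
Draw 9: a1=2.442, a2=1.442, a3=5.984, a0=9.868; τ=−ln(0.3517)/9.868=0.106 → t=1.451; u2·a0=0.2384·9.868=2.353 ≤ a1=2.442 → R1 fires; P=10 Z=6 Y=16
Draw 10: a1=2.220, a2=1.648, a3=8.160, a0=12.028; τ=−ln(0.4655)/12.028=0.064 → t=1.515; u2·a0=0.6051·12.028=7.278; a1+a2=3.868 < 7.278 ≤ a1+…+a3=12.028 → R3 fires; P=11 Z=5 Y=17
Draw 11: a1=2.442, a2=1.751, a3=7.480, a0=11.673; τ=−ln(0.0370)/11.673=0.282 → t=1.797; u2·a0=0.5631·11.673=6.573; a1+a2=4.193 < 6.573 ≤ a1+…+a3=11.673 → R3 fires; P=12 Z=4 Y=18
Draw 12: a1=2.664, a2=1.854, a3=6.528, a0=11.046; τ=−ln(0.3969)/11.046=0.084 → t=1.881; u2·a0=0.6187·11.046=6.834; a1+a2=4.518 < 6.834 ≤ a1+…+a3=11.046 → R3 fires; P=13 Z=3 Y=19
Draw 13: a1=2.886, a2=1.957, a3=5.304, a0=10.147; τ=−ln(0.8102)/10.147=0.021 → t=1.902; u2·a0=0.8273·10.147=8.395; a1+a2=4.843 < 8.395 ≤ a1+…+a3=10.147 → R3 fires; P=14 Z=2 Y=20
Draw 14: a1=3.108, a2=2.060, a3=3.808, a0=8.976; τ=−ln(0.1461)/8.976=0.214 → t=2.116 > T=1.93: stop.
Read off Z at T=1.93: 2

Z at T = 2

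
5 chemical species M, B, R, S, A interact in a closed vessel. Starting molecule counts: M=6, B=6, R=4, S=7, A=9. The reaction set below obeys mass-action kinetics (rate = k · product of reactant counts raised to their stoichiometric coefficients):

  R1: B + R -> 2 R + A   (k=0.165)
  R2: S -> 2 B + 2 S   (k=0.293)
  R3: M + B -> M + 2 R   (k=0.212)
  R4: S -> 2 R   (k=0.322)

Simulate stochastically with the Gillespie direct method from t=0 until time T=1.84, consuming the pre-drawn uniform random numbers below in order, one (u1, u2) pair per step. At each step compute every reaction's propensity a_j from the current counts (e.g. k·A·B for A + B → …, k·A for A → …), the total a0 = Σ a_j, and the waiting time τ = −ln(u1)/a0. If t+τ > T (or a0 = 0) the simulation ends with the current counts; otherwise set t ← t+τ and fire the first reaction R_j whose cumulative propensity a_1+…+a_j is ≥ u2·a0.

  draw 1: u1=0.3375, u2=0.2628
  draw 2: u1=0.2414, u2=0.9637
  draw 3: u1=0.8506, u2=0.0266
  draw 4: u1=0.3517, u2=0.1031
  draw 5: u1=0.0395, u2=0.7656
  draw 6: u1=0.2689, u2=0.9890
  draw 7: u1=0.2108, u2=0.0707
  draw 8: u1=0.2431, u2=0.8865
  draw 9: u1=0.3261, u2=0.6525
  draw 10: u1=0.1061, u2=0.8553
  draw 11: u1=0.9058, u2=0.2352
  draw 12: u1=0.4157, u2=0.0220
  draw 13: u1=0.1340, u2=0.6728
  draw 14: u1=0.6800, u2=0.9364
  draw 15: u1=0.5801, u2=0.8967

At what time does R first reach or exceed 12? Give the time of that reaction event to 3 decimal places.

Threshold first reached at t = 0.427

t=0.000: M=6 B=6 R=4 S=7 A=9
Draw 1: a1=3.960, a2=2.051, a3=7.632, a4=2.254, a0=15.897; τ=−ln(0.3375)/15.897=0.068 → t=0.068; u2·a0=0.2628·15.897=4.178; a1=3.960 < 4.178 ≤ a1+a2=6.011 → R2 fires; M=6 B=8 R=4 S=8 A=9
Draw 2: a1=5.280, a2=2.344, a3=10.176, a4=2.576, a0=20.376; τ=−ln(0.2414)/20.376=0.070 → t=0.138; u2·a0=0.9637·20.376=19.636; a1+…+a3=17.800 < 19.636 ≤ a1+…+a4=20.376 → R4 fires; M=6 B=8 R=6 S=7 A=9
Draw 3: a1=7.920, a2=2.051, a3=10.176, a4=2.254, a0=22.401; τ=−ln(0.8506)/22.401=0.007 → t=0.145; u2·a0=0.0266·22.401=0.596 ≤ a1=7.920 → R1 fires; M=6 B=7 R=7 S=7 A=10
Draw 4: a1=8.085, a2=2.051, a3=8.904, a4=2.254, a0=21.294; τ=−ln(0.3517)/21.294=0.049 → t=0.194; u2·a0=0.1031·21.294=2.195 ≤ a1=8.085 → R1 fires; M=6 B=6 R=8 S=7 A=11
Draw 5: a1=7.920, a2=2.051, a3=7.632, a4=2.254, a0=19.857; τ=−ln(0.0395)/19.857=0.163 → t=0.357; u2·a0=0.7656·19.857=15.203; a1+a2=9.971 < 15.203 ≤ a1+…+a3=17.603 → R3 fires; M=6 B=5 R=10 S=7 A=11
Draw 6: a1=8.250, a2=2.051, a3=6.360, a4=2.254, a0=18.915; τ=−ln(0.2689)/18.915=0.069 → t=0.427; u2·a0=0.9890·18.915=18.707; a1+…+a3=16.661 < 18.707 ≤ a1+…+a4=18.915 → R4 fires; M=6 B=5 R=12 S=6 A=11
Draw 7: a1=9.900, a2=1.758, a3=6.360, a4=1.932, a0=19.950; τ=−ln(0.2108)/19.950=0.078 → t=0.505; u2·a0=0.0707·19.950=1.410 ≤ a1=9.900 → R1 fires; M=6 B=4 R=13 S=6 A=12
Draw 8: a1=8.580, a2=1.758, a3=5.088, a4=1.932, a0=17.358; τ=−ln(0.2431)/17.358=0.081 → t=0.586; u2·a0=0.8865·17.358=15.388; a1+a2=10.338 < 15.388 ≤ a1+…+a3=15.426 → R3 fires; M=6 B=3 R=15 S=6 A=12
Draw 9: a1=7.425, a2=1.758, a3=3.816, a4=1.932, a0=14.931; τ=−ln(0.3261)/14.931=0.075 → t=0.661; u2·a0=0.6525·14.931=9.742; a1+a2=9.183 < 9.742 ≤ a1+…+a3=12.999 → R3 fires; M=6 B=2 R=17 S=6 A=12
Draw 10: a1=5.610, a2=1.758, a3=2.544, a4=1.932, a0=11.844; τ=−ln(0.1061)/11.844=0.189 → t=0.851; u2·a0=0.8553·11.844=10.130; a1+…+a3=9.912 < 10.130 ≤ a1+…+a4=11.844 → R4 fires; M=6 B=2 R=19 S=5 A=12
Draw 11: a1=6.270, a2=1.465, a3=2.544, a4=1.610, a0=11.889; τ=−ln(0.9058)/11.889=0.008 → t=0.859; u2·a0=0.2352·11.889=2.796 ≤ a1=6.270 → R1 fires; M=6 B=1 R=20 S=5 A=13
Draw 12: a1=3.300, a2=1.465, a3=1.272, a4=1.610, a0=7.647; τ=−ln(0.4157)/7.647=0.115 → t=0.974; u2·a0=0.0220·7.647=0.168 ≤ a1=3.300 → R1 fires; M=6 B=0 R=21 S=5 A=14
Draw 13: a1=0.000, a2=1.465, a3=0.000, a4=1.610, a0=3.075; τ=−ln(0.1340)/3.075=0.654 → t=1.627; u2·a0=0.6728·3.075=2.069; a1+…+a3=1.465 < 2.069 ≤ a1+…+a4=3.075 → R4 fires; M=6 B=0 R=23 S=4 A=14
Draw 14: a1=0.000, a2=1.172, a3=0.000, a4=1.288, a0=2.460; τ=−ln(0.6800)/2.460=0.157 → t=1.784; u2·a0=0.9364·2.460=2.304; a1+…+a3=1.172 < 2.304 ≤ a1+…+a4=2.460 → R4 fires; M=6 B=0 R=25 S=3 A=14
Draw 15: a1=0.000, a2=0.879, a3=0.000, a4=0.966, a0=1.845; τ=−ln(0.5801)/1.845=0.295 → t=2.079 > T=1.84: stop.
R first becomes ≥ 12 when it reaches 12 at the event at t=0.427.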